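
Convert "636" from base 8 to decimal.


Input: "636" in base 8
Positional expansion:
  Digit '6' (value 6) x 8^2 = 384
  Digit '3' (value 3) x 8^1 = 24
  Digit '6' (value 6) x 8^0 = 6
Sum = 414

414


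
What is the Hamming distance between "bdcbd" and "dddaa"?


Comparing "bdcbd" and "dddaa" position by position:
  Position 0: 'b' vs 'd' => differ
  Position 1: 'd' vs 'd' => same
  Position 2: 'c' vs 'd' => differ
  Position 3: 'b' vs 'a' => differ
  Position 4: 'd' vs 'a' => differ
Total differences (Hamming distance): 4

4


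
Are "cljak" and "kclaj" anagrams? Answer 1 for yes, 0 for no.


Strings: "cljak", "kclaj"
Sorted first:  acjkl
Sorted second: acjkl
Sorted forms match => anagrams

1


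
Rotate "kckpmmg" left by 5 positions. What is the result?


Input: "kckpmmg", rotate left by 5
First 5 characters: "kckpm"
Remaining characters: "mg"
Concatenate remaining + first: "mg" + "kckpm" = "mgkckpm"

mgkckpm


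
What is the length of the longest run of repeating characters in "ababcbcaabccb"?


Input: "ababcbcaabccb"
Scanning for longest run:
  Position 1 ('b'): new char, reset run to 1
  Position 2 ('a'): new char, reset run to 1
  Position 3 ('b'): new char, reset run to 1
  Position 4 ('c'): new char, reset run to 1
  Position 5 ('b'): new char, reset run to 1
  Position 6 ('c'): new char, reset run to 1
  Position 7 ('a'): new char, reset run to 1
  Position 8 ('a'): continues run of 'a', length=2
  Position 9 ('b'): new char, reset run to 1
  Position 10 ('c'): new char, reset run to 1
  Position 11 ('c'): continues run of 'c', length=2
  Position 12 ('b'): new char, reset run to 1
Longest run: 'a' with length 2

2


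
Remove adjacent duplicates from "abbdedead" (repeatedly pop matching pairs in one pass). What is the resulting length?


Input: abbdedead
Stack-based adjacent duplicate removal:
  Read 'a': push. Stack: a
  Read 'b': push. Stack: ab
  Read 'b': matches stack top 'b' => pop. Stack: a
  Read 'd': push. Stack: ad
  Read 'e': push. Stack: ade
  Read 'd': push. Stack: aded
  Read 'e': push. Stack: adede
  Read 'a': push. Stack: adedea
  Read 'd': push. Stack: adedead
Final stack: "adedead" (length 7)

7


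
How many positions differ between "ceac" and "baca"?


Comparing "ceac" and "baca" position by position:
  Position 0: 'c' vs 'b' => DIFFER
  Position 1: 'e' vs 'a' => DIFFER
  Position 2: 'a' vs 'c' => DIFFER
  Position 3: 'c' vs 'a' => DIFFER
Positions that differ: 4

4


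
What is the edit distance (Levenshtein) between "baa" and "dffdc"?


Computing edit distance: "baa" -> "dffdc"
DP table:
           d    f    f    d    c
      0    1    2    3    4    5
  b   1    1    2    3    4    5
  a   2    2    2    3    4    5
  a   3    3    3    3    4    5
Edit distance = dp[3][5] = 5

5


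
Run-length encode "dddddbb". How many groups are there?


Input: dddddbb
Scanning for consecutive runs:
  Group 1: 'd' x 5 (positions 0-4)
  Group 2: 'b' x 2 (positions 5-6)
Total groups: 2

2


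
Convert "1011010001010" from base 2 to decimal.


Input: "1011010001010" in base 2
Positional expansion:
  Digit '1' (value 1) x 2^12 = 4096
  Digit '0' (value 0) x 2^11 = 0
  Digit '1' (value 1) x 2^10 = 1024
  Digit '1' (value 1) x 2^9 = 512
  Digit '0' (value 0) x 2^8 = 0
  Digit '1' (value 1) x 2^7 = 128
  Digit '0' (value 0) x 2^6 = 0
  Digit '0' (value 0) x 2^5 = 0
  Digit '0' (value 0) x 2^4 = 0
  Digit '1' (value 1) x 2^3 = 8
  Digit '0' (value 0) x 2^2 = 0
  Digit '1' (value 1) x 2^1 = 2
  Digit '0' (value 0) x 2^0 = 0
Sum = 5770

5770


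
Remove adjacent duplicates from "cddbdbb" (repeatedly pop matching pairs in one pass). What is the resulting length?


Input: cddbdbb
Stack-based adjacent duplicate removal:
  Read 'c': push. Stack: c
  Read 'd': push. Stack: cd
  Read 'd': matches stack top 'd' => pop. Stack: c
  Read 'b': push. Stack: cb
  Read 'd': push. Stack: cbd
  Read 'b': push. Stack: cbdb
  Read 'b': matches stack top 'b' => pop. Stack: cbd
Final stack: "cbd" (length 3)

3


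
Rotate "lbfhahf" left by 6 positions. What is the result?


Input: "lbfhahf", rotate left by 6
First 6 characters: "lbfhah"
Remaining characters: "f"
Concatenate remaining + first: "f" + "lbfhah" = "flbfhah"

flbfhah


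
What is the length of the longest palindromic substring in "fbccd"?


Input: "fbccd"
Checking substrings for palindromes:
  [2:4] "cc" (len 2) => palindrome
Longest palindromic substring: "cc" with length 2

2


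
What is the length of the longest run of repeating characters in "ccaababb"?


Input: "ccaababb"
Scanning for longest run:
  Position 1 ('c'): continues run of 'c', length=2
  Position 2 ('a'): new char, reset run to 1
  Position 3 ('a'): continues run of 'a', length=2
  Position 4 ('b'): new char, reset run to 1
  Position 5 ('a'): new char, reset run to 1
  Position 6 ('b'): new char, reset run to 1
  Position 7 ('b'): continues run of 'b', length=2
Longest run: 'c' with length 2

2


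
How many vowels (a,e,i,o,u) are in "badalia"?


Input: badalia
Checking each character:
  'b' at position 0: consonant
  'a' at position 1: vowel (running total: 1)
  'd' at position 2: consonant
  'a' at position 3: vowel (running total: 2)
  'l' at position 4: consonant
  'i' at position 5: vowel (running total: 3)
  'a' at position 6: vowel (running total: 4)
Total vowels: 4

4


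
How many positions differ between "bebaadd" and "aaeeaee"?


Comparing "bebaadd" and "aaeeaee" position by position:
  Position 0: 'b' vs 'a' => DIFFER
  Position 1: 'e' vs 'a' => DIFFER
  Position 2: 'b' vs 'e' => DIFFER
  Position 3: 'a' vs 'e' => DIFFER
  Position 4: 'a' vs 'a' => same
  Position 5: 'd' vs 'e' => DIFFER
  Position 6: 'd' vs 'e' => DIFFER
Positions that differ: 6

6


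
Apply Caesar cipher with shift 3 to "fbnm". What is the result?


Caesar cipher: shift "fbnm" by 3
  'f' (pos 5) + 3 = pos 8 = 'i'
  'b' (pos 1) + 3 = pos 4 = 'e'
  'n' (pos 13) + 3 = pos 16 = 'q'
  'm' (pos 12) + 3 = pos 15 = 'p'
Result: ieqp

ieqp


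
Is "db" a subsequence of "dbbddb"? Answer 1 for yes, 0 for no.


Check if "db" is a subsequence of "dbbddb"
Greedy scan:
  Position 0 ('d'): matches sub[0] = 'd'
  Position 1 ('b'): matches sub[1] = 'b'
  Position 2 ('b'): no match needed
  Position 3 ('d'): no match needed
  Position 4 ('d'): no match needed
  Position 5 ('b'): no match needed
All 2 characters matched => is a subsequence

1


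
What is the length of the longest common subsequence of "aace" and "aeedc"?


LCS of "aace" and "aeedc"
DP table:
           a    e    e    d    c
      0    0    0    0    0    0
  a   0    1    1    1    1    1
  a   0    1    1    1    1    1
  c   0    1    1    1    1    2
  e   0    1    2    2    2    2
LCS length = dp[4][5] = 2

2


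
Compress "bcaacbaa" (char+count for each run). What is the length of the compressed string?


Input: bcaacbaa
Runs:
  'b' x 1 => "b1"
  'c' x 1 => "c1"
  'a' x 2 => "a2"
  'c' x 1 => "c1"
  'b' x 1 => "b1"
  'a' x 2 => "a2"
Compressed: "b1c1a2c1b1a2"
Compressed length: 12

12


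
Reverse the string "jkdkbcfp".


Input: jkdkbcfp
Reading characters right to left:
  Position 7: 'p'
  Position 6: 'f'
  Position 5: 'c'
  Position 4: 'b'
  Position 3: 'k'
  Position 2: 'd'
  Position 1: 'k'
  Position 0: 'j'
Reversed: pfcbkdkj

pfcbkdkj


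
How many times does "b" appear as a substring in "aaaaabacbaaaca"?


Searching for "b" in "aaaaabacbaaaca"
Scanning each position:
  Position 0: "a" => no
  Position 1: "a" => no
  Position 2: "a" => no
  Position 3: "a" => no
  Position 4: "a" => no
  Position 5: "b" => MATCH
  Position 6: "a" => no
  Position 7: "c" => no
  Position 8: "b" => MATCH
  Position 9: "a" => no
  Position 10: "a" => no
  Position 11: "a" => no
  Position 12: "c" => no
  Position 13: "a" => no
Total occurrences: 2

2


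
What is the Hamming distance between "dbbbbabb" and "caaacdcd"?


Comparing "dbbbbabb" and "caaacdcd" position by position:
  Position 0: 'd' vs 'c' => differ
  Position 1: 'b' vs 'a' => differ
  Position 2: 'b' vs 'a' => differ
  Position 3: 'b' vs 'a' => differ
  Position 4: 'b' vs 'c' => differ
  Position 5: 'a' vs 'd' => differ
  Position 6: 'b' vs 'c' => differ
  Position 7: 'b' vs 'd' => differ
Total differences (Hamming distance): 8

8


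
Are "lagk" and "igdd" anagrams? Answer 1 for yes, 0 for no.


Strings: "lagk", "igdd"
Sorted first:  agkl
Sorted second: ddgi
Differ at position 0: 'a' vs 'd' => not anagrams

0


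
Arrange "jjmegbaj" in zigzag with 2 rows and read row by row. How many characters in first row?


Zigzag "jjmegbaj" into 2 rows:
Placing characters:
  'j' => row 0
  'j' => row 1
  'm' => row 0
  'e' => row 1
  'g' => row 0
  'b' => row 1
  'a' => row 0
  'j' => row 1
Rows:
  Row 0: "jmga"
  Row 1: "jebj"
First row length: 4

4


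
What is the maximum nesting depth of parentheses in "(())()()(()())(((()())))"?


Input: "(())()()(()())(((()())))"
Tracking depth:
  Position 0 '(': depth becomes 1
  Position 1 '(': depth becomes 2
  Position 2 ')': depth becomes 1
  Position 3 ')': depth becomes 0
  Position 4 '(': depth becomes 1
  Position 5 ')': depth becomes 0
  Position 6 '(': depth becomes 1
  Position 7 ')': depth becomes 0
  Position 8 '(': depth becomes 1
  Position 9 '(': depth becomes 2
  Position 10 ')': depth becomes 1
  Position 11 '(': depth becomes 2
  Position 12 ')': depth becomes 1
  Position 13 ')': depth becomes 0
  Position 14 '(': depth becomes 1
  Position 15 '(': depth becomes 2
  Position 16 '(': depth becomes 3
  Position 17 '(': depth becomes 4
  Position 18 ')': depth becomes 3
  Position 19 '(': depth becomes 4
  Position 20 ')': depth becomes 3
  Position 21 ')': depth becomes 2
  Position 22 ')': depth becomes 1
  Position 23 ')': depth becomes 0
Maximum depth reached: 4

4


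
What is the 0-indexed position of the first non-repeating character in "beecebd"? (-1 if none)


Input: beecebd
Character frequencies:
  'b': 2
  'c': 1
  'd': 1
  'e': 3
Scanning left to right for freq == 1:
  Position 0 ('b'): freq=2, skip
  Position 1 ('e'): freq=3, skip
  Position 2 ('e'): freq=3, skip
  Position 3 ('c'): unique! => answer = 3

3


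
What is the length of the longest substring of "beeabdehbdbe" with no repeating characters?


Input: "beeabdehbdbe"
Sliding window (track last position of each char):
  Position 0 ('b'): window [0,0] length 1 -- new best
  Position 1 ('e'): window [0,1] length 2 -- new best
  Position 2 ('e'): repeat (last at 1), move window start to 2
  Position 2 ('e'): window [2,2] length 1
  Position 3 ('a'): window [2,3] length 2
  Position 4 ('b'): window [2,4] length 3 -- new best
  Position 5 ('d'): window [2,5] length 4 -- new best
  Position 6 ('e'): repeat (last at 2), move window start to 3
  Position 6 ('e'): window [3,6] length 4
  Position 7 ('h'): window [3,7] length 5 -- new best
  Position 8 ('b'): repeat (last at 4), move window start to 5
  Position 8 ('b'): window [5,8] length 4
  Position 9 ('d'): repeat (last at 5), move window start to 6
  Position 9 ('d'): window [6,9] length 4
  Position 10 ('b'): repeat (last at 8), move window start to 9
  Position 10 ('b'): window [9,10] length 2
  Position 11 ('e'): window [9,11] length 3
Longest substring with no repeats: "abdeh" with length 5

5


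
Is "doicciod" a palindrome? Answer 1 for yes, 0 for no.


Input: doicciod
Reversed: doicciod
  Compare pos 0 ('d') with pos 7 ('d'): match
  Compare pos 1 ('o') with pos 6 ('o'): match
  Compare pos 2 ('i') with pos 5 ('i'): match
  Compare pos 3 ('c') with pos 4 ('c'): match
Result: palindrome

1


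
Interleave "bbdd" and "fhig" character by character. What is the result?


Interleaving "bbdd" and "fhig":
  Position 0: 'b' from first, 'f' from second => "bf"
  Position 1: 'b' from first, 'h' from second => "bh"
  Position 2: 'd' from first, 'i' from second => "di"
  Position 3: 'd' from first, 'g' from second => "dg"
Result: bfbhdidg

bfbhdidg


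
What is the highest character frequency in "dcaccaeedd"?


Input: dcaccaeedd
Character counts:
  'a': 2
  'c': 3
  'd': 3
  'e': 2
Maximum frequency: 3

3


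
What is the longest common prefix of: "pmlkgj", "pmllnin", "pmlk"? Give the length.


Words: pmlkgj, pmllnin, pmlk
  Position 0: all 'p' => match
  Position 1: all 'm' => match
  Position 2: all 'l' => match
  Position 3: ('k', 'l', 'k') => mismatch, stop
LCP = "pml" (length 3)

3


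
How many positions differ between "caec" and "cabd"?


Comparing "caec" and "cabd" position by position:
  Position 0: 'c' vs 'c' => same
  Position 1: 'a' vs 'a' => same
  Position 2: 'e' vs 'b' => DIFFER
  Position 3: 'c' vs 'd' => DIFFER
Positions that differ: 2

2


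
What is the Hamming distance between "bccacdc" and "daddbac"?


Comparing "bccacdc" and "daddbac" position by position:
  Position 0: 'b' vs 'd' => differ
  Position 1: 'c' vs 'a' => differ
  Position 2: 'c' vs 'd' => differ
  Position 3: 'a' vs 'd' => differ
  Position 4: 'c' vs 'b' => differ
  Position 5: 'd' vs 'a' => differ
  Position 6: 'c' vs 'c' => same
Total differences (Hamming distance): 6

6


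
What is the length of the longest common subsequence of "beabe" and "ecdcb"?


LCS of "beabe" and "ecdcb"
DP table:
           e    c    d    c    b
      0    0    0    0    0    0
  b   0    0    0    0    0    1
  e   0    1    1    1    1    1
  a   0    1    1    1    1    1
  b   0    1    1    1    1    2
  e   0    1    1    1    1    2
LCS length = dp[5][5] = 2

2


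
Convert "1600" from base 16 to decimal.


Input: "1600" in base 16
Positional expansion:
  Digit '1' (value 1) x 16^3 = 4096
  Digit '6' (value 6) x 16^2 = 1536
  Digit '0' (value 0) x 16^1 = 0
  Digit '0' (value 0) x 16^0 = 0
Sum = 5632

5632


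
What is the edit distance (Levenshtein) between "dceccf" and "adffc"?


Computing edit distance: "dceccf" -> "adffc"
DP table:
           a    d    f    f    c
      0    1    2    3    4    5
  d   1    1    1    2    3    4
  c   2    2    2    2    3    3
  e   3    3    3    3    3    4
  c   4    4    4    4    4    3
  c   5    5    5    5    5    4
  f   6    6    6    5    5    5
Edit distance = dp[6][5] = 5

5


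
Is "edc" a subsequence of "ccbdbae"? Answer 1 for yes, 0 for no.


Check if "edc" is a subsequence of "ccbdbae"
Greedy scan:
  Position 0 ('c'): no match needed
  Position 1 ('c'): no match needed
  Position 2 ('b'): no match needed
  Position 3 ('d'): no match needed
  Position 4 ('b'): no match needed
  Position 5 ('a'): no match needed
  Position 6 ('e'): matches sub[0] = 'e'
Only matched 1/3 characters => not a subsequence

0


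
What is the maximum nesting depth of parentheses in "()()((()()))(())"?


Input: "()()((()()))(())"
Tracking depth:
  Position 0 '(': depth becomes 1
  Position 1 ')': depth becomes 0
  Position 2 '(': depth becomes 1
  Position 3 ')': depth becomes 0
  Position 4 '(': depth becomes 1
  Position 5 '(': depth becomes 2
  Position 6 '(': depth becomes 3
  Position 7 ')': depth becomes 2
  Position 8 '(': depth becomes 3
  Position 9 ')': depth becomes 2
  Position 10 ')': depth becomes 1
  Position 11 ')': depth becomes 0
  Position 12 '(': depth becomes 1
  Position 13 '(': depth becomes 2
  Position 14 ')': depth becomes 1
  Position 15 ')': depth becomes 0
Maximum depth reached: 3

3


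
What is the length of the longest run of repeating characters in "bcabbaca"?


Input: "bcabbaca"
Scanning for longest run:
  Position 1 ('c'): new char, reset run to 1
  Position 2 ('a'): new char, reset run to 1
  Position 3 ('b'): new char, reset run to 1
  Position 4 ('b'): continues run of 'b', length=2
  Position 5 ('a'): new char, reset run to 1
  Position 6 ('c'): new char, reset run to 1
  Position 7 ('a'): new char, reset run to 1
Longest run: 'b' with length 2

2


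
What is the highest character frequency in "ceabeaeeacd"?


Input: ceabeaeeacd
Character counts:
  'a': 3
  'b': 1
  'c': 2
  'd': 1
  'e': 4
Maximum frequency: 4

4


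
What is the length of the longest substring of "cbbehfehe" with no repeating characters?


Input: "cbbehfehe"
Sliding window (track last position of each char):
  Position 0 ('c'): window [0,0] length 1 -- new best
  Position 1 ('b'): window [0,1] length 2 -- new best
  Position 2 ('b'): repeat (last at 1), move window start to 2
  Position 2 ('b'): window [2,2] length 1
  Position 3 ('e'): window [2,3] length 2
  Position 4 ('h'): window [2,4] length 3 -- new best
  Position 5 ('f'): window [2,5] length 4 -- new best
  Position 6 ('e'): repeat (last at 3), move window start to 4
  Position 6 ('e'): window [4,6] length 3
  Position 7 ('h'): repeat (last at 4), move window start to 5
  Position 7 ('h'): window [5,7] length 3
  Position 8 ('e'): repeat (last at 6), move window start to 7
  Position 8 ('e'): window [7,8] length 2
Longest substring with no repeats: "behf" with length 4

4


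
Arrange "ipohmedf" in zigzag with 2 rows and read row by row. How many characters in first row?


Zigzag "ipohmedf" into 2 rows:
Placing characters:
  'i' => row 0
  'p' => row 1
  'o' => row 0
  'h' => row 1
  'm' => row 0
  'e' => row 1
  'd' => row 0
  'f' => row 1
Rows:
  Row 0: "iomd"
  Row 1: "phef"
First row length: 4

4


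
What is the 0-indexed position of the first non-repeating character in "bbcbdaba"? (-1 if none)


Input: bbcbdaba
Character frequencies:
  'a': 2
  'b': 4
  'c': 1
  'd': 1
Scanning left to right for freq == 1:
  Position 0 ('b'): freq=4, skip
  Position 1 ('b'): freq=4, skip
  Position 2 ('c'): unique! => answer = 2

2


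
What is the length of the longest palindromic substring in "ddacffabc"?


Input: "ddacffabc"
Checking substrings for palindromes:
  [0:2] "dd" (len 2) => palindrome
  [4:6] "ff" (len 2) => palindrome
Longest palindromic substring: "dd" with length 2

2


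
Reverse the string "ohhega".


Input: ohhega
Reading characters right to left:
  Position 5: 'a'
  Position 4: 'g'
  Position 3: 'e'
  Position 2: 'h'
  Position 1: 'h'
  Position 0: 'o'
Reversed: agehho

agehho


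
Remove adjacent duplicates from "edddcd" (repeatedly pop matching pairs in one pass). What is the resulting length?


Input: edddcd
Stack-based adjacent duplicate removal:
  Read 'e': push. Stack: e
  Read 'd': push. Stack: ed
  Read 'd': matches stack top 'd' => pop. Stack: e
  Read 'd': push. Stack: ed
  Read 'c': push. Stack: edc
  Read 'd': push. Stack: edcd
Final stack: "edcd" (length 4)

4


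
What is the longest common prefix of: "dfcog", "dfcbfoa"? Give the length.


Words: dfcog, dfcbfoa
  Position 0: all 'd' => match
  Position 1: all 'f' => match
  Position 2: all 'c' => match
  Position 3: ('o', 'b') => mismatch, stop
LCP = "dfc" (length 3)

3


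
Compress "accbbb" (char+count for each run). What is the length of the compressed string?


Input: accbbb
Runs:
  'a' x 1 => "a1"
  'c' x 2 => "c2"
  'b' x 3 => "b3"
Compressed: "a1c2b3"
Compressed length: 6

6


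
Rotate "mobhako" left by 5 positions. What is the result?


Input: "mobhako", rotate left by 5
First 5 characters: "mobha"
Remaining characters: "ko"
Concatenate remaining + first: "ko" + "mobha" = "komobha"

komobha


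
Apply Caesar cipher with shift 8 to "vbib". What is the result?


Caesar cipher: shift "vbib" by 8
  'v' (pos 21) + 8 = pos 3 = 'd'
  'b' (pos 1) + 8 = pos 9 = 'j'
  'i' (pos 8) + 8 = pos 16 = 'q'
  'b' (pos 1) + 8 = pos 9 = 'j'
Result: djqj

djqj


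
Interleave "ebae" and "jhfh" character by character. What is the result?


Interleaving "ebae" and "jhfh":
  Position 0: 'e' from first, 'j' from second => "ej"
  Position 1: 'b' from first, 'h' from second => "bh"
  Position 2: 'a' from first, 'f' from second => "af"
  Position 3: 'e' from first, 'h' from second => "eh"
Result: ejbhafeh

ejbhafeh


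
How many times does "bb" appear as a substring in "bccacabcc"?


Searching for "bb" in "bccacabcc"
Scanning each position:
  Position 0: "bc" => no
  Position 1: "cc" => no
  Position 2: "ca" => no
  Position 3: "ac" => no
  Position 4: "ca" => no
  Position 5: "ab" => no
  Position 6: "bc" => no
  Position 7: "cc" => no
Total occurrences: 0

0


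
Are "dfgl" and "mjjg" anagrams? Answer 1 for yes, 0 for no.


Strings: "dfgl", "mjjg"
Sorted first:  dfgl
Sorted second: gjjm
Differ at position 0: 'd' vs 'g' => not anagrams

0


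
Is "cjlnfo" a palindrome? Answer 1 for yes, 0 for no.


Input: cjlnfo
Reversed: ofnljc
  Compare pos 0 ('c') with pos 5 ('o'): MISMATCH
  Compare pos 1 ('j') with pos 4 ('f'): MISMATCH
  Compare pos 2 ('l') with pos 3 ('n'): MISMATCH
Result: not a palindrome

0


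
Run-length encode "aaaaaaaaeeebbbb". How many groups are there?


Input: aaaaaaaaeeebbbb
Scanning for consecutive runs:
  Group 1: 'a' x 8 (positions 0-7)
  Group 2: 'e' x 3 (positions 8-10)
  Group 3: 'b' x 4 (positions 11-14)
Total groups: 3

3


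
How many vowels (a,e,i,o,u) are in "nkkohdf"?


Input: nkkohdf
Checking each character:
  'n' at position 0: consonant
  'k' at position 1: consonant
  'k' at position 2: consonant
  'o' at position 3: vowel (running total: 1)
  'h' at position 4: consonant
  'd' at position 5: consonant
  'f' at position 6: consonant
Total vowels: 1

1


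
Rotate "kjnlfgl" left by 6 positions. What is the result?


Input: "kjnlfgl", rotate left by 6
First 6 characters: "kjnlfg"
Remaining characters: "l"
Concatenate remaining + first: "l" + "kjnlfg" = "lkjnlfg"

lkjnlfg


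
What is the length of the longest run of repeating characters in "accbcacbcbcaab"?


Input: "accbcacbcbcaab"
Scanning for longest run:
  Position 1 ('c'): new char, reset run to 1
  Position 2 ('c'): continues run of 'c', length=2
  Position 3 ('b'): new char, reset run to 1
  Position 4 ('c'): new char, reset run to 1
  Position 5 ('a'): new char, reset run to 1
  Position 6 ('c'): new char, reset run to 1
  Position 7 ('b'): new char, reset run to 1
  Position 8 ('c'): new char, reset run to 1
  Position 9 ('b'): new char, reset run to 1
  Position 10 ('c'): new char, reset run to 1
  Position 11 ('a'): new char, reset run to 1
  Position 12 ('a'): continues run of 'a', length=2
  Position 13 ('b'): new char, reset run to 1
Longest run: 'c' with length 2

2


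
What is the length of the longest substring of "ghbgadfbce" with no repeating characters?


Input: "ghbgadfbce"
Sliding window (track last position of each char):
  Position 0 ('g'): window [0,0] length 1 -- new best
  Position 1 ('h'): window [0,1] length 2 -- new best
  Position 2 ('b'): window [0,2] length 3 -- new best
  Position 3 ('g'): repeat (last at 0), move window start to 1
  Position 3 ('g'): window [1,3] length 3
  Position 4 ('a'): window [1,4] length 4 -- new best
  Position 5 ('d'): window [1,5] length 5 -- new best
  Position 6 ('f'): window [1,6] length 6 -- new best
  Position 7 ('b'): repeat (last at 2), move window start to 3
  Position 7 ('b'): window [3,7] length 5
  Position 8 ('c'): window [3,8] length 6
  Position 9 ('e'): window [3,9] length 7 -- new best
Longest substring with no repeats: "gadfbce" with length 7

7


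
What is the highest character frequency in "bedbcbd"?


Input: bedbcbd
Character counts:
  'b': 3
  'c': 1
  'd': 2
  'e': 1
Maximum frequency: 3

3


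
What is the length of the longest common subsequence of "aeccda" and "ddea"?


LCS of "aeccda" and "ddea"
DP table:
           d    d    e    a
      0    0    0    0    0
  a   0    0    0    0    1
  e   0    0    0    1    1
  c   0    0    0    1    1
  c   0    0    0    1    1
  d   0    1    1    1    1
  a   0    1    1    1    2
LCS length = dp[6][4] = 2

2


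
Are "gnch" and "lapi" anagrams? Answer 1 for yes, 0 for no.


Strings: "gnch", "lapi"
Sorted first:  cghn
Sorted second: ailp
Differ at position 0: 'c' vs 'a' => not anagrams

0


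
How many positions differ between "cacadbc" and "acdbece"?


Comparing "cacadbc" and "acdbece" position by position:
  Position 0: 'c' vs 'a' => DIFFER
  Position 1: 'a' vs 'c' => DIFFER
  Position 2: 'c' vs 'd' => DIFFER
  Position 3: 'a' vs 'b' => DIFFER
  Position 4: 'd' vs 'e' => DIFFER
  Position 5: 'b' vs 'c' => DIFFER
  Position 6: 'c' vs 'e' => DIFFER
Positions that differ: 7

7


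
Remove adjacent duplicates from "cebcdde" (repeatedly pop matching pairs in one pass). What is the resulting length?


Input: cebcdde
Stack-based adjacent duplicate removal:
  Read 'c': push. Stack: c
  Read 'e': push. Stack: ce
  Read 'b': push. Stack: ceb
  Read 'c': push. Stack: cebc
  Read 'd': push. Stack: cebcd
  Read 'd': matches stack top 'd' => pop. Stack: cebc
  Read 'e': push. Stack: cebce
Final stack: "cebce" (length 5)

5


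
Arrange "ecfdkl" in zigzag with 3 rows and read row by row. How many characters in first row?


Zigzag "ecfdkl" into 3 rows:
Placing characters:
  'e' => row 0
  'c' => row 1
  'f' => row 2
  'd' => row 1
  'k' => row 0
  'l' => row 1
Rows:
  Row 0: "ek"
  Row 1: "cdl"
  Row 2: "f"
First row length: 2

2


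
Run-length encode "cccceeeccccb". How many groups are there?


Input: cccceeeccccb
Scanning for consecutive runs:
  Group 1: 'c' x 4 (positions 0-3)
  Group 2: 'e' x 3 (positions 4-6)
  Group 3: 'c' x 4 (positions 7-10)
  Group 4: 'b' x 1 (positions 11-11)
Total groups: 4

4


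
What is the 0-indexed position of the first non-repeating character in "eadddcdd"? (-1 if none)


Input: eadddcdd
Character frequencies:
  'a': 1
  'c': 1
  'd': 5
  'e': 1
Scanning left to right for freq == 1:
  Position 0 ('e'): unique! => answer = 0

0


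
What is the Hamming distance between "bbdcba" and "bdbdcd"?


Comparing "bbdcba" and "bdbdcd" position by position:
  Position 0: 'b' vs 'b' => same
  Position 1: 'b' vs 'd' => differ
  Position 2: 'd' vs 'b' => differ
  Position 3: 'c' vs 'd' => differ
  Position 4: 'b' vs 'c' => differ
  Position 5: 'a' vs 'd' => differ
Total differences (Hamming distance): 5

5


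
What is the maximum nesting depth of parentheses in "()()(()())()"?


Input: "()()(()())()"
Tracking depth:
  Position 0 '(': depth becomes 1
  Position 1 ')': depth becomes 0
  Position 2 '(': depth becomes 1
  Position 3 ')': depth becomes 0
  Position 4 '(': depth becomes 1
  Position 5 '(': depth becomes 2
  Position 6 ')': depth becomes 1
  Position 7 '(': depth becomes 2
  Position 8 ')': depth becomes 1
  Position 9 ')': depth becomes 0
  Position 10 '(': depth becomes 1
  Position 11 ')': depth becomes 0
Maximum depth reached: 2

2


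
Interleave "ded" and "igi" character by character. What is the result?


Interleaving "ded" and "igi":
  Position 0: 'd' from first, 'i' from second => "di"
  Position 1: 'e' from first, 'g' from second => "eg"
  Position 2: 'd' from first, 'i' from second => "di"
Result: diegdi

diegdi


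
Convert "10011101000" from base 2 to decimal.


Input: "10011101000" in base 2
Positional expansion:
  Digit '1' (value 1) x 2^10 = 1024
  Digit '0' (value 0) x 2^9 = 0
  Digit '0' (value 0) x 2^8 = 0
  Digit '1' (value 1) x 2^7 = 128
  Digit '1' (value 1) x 2^6 = 64
  Digit '1' (value 1) x 2^5 = 32
  Digit '0' (value 0) x 2^4 = 0
  Digit '1' (value 1) x 2^3 = 8
  Digit '0' (value 0) x 2^2 = 0
  Digit '0' (value 0) x 2^1 = 0
  Digit '0' (value 0) x 2^0 = 0
Sum = 1256

1256


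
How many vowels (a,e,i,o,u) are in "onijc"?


Input: onijc
Checking each character:
  'o' at position 0: vowel (running total: 1)
  'n' at position 1: consonant
  'i' at position 2: vowel (running total: 2)
  'j' at position 3: consonant
  'c' at position 4: consonant
Total vowels: 2

2


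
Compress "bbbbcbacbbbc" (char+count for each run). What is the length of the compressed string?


Input: bbbbcbacbbbc
Runs:
  'b' x 4 => "b4"
  'c' x 1 => "c1"
  'b' x 1 => "b1"
  'a' x 1 => "a1"
  'c' x 1 => "c1"
  'b' x 3 => "b3"
  'c' x 1 => "c1"
Compressed: "b4c1b1a1c1b3c1"
Compressed length: 14

14


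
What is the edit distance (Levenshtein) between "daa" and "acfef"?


Computing edit distance: "daa" -> "acfef"
DP table:
           a    c    f    e    f
      0    1    2    3    4    5
  d   1    1    2    3    4    5
  a   2    1    2    3    4    5
  a   3    2    2    3    4    5
Edit distance = dp[3][5] = 5

5


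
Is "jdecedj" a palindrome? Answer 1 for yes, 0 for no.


Input: jdecedj
Reversed: jdecedj
  Compare pos 0 ('j') with pos 6 ('j'): match
  Compare pos 1 ('d') with pos 5 ('d'): match
  Compare pos 2 ('e') with pos 4 ('e'): match
Result: palindrome

1


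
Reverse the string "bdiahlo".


Input: bdiahlo
Reading characters right to left:
  Position 6: 'o'
  Position 5: 'l'
  Position 4: 'h'
  Position 3: 'a'
  Position 2: 'i'
  Position 1: 'd'
  Position 0: 'b'
Reversed: olhaidb

olhaidb


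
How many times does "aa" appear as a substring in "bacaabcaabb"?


Searching for "aa" in "bacaabcaabb"
Scanning each position:
  Position 0: "ba" => no
  Position 1: "ac" => no
  Position 2: "ca" => no
  Position 3: "aa" => MATCH
  Position 4: "ab" => no
  Position 5: "bc" => no
  Position 6: "ca" => no
  Position 7: "aa" => MATCH
  Position 8: "ab" => no
  Position 9: "bb" => no
Total occurrences: 2

2


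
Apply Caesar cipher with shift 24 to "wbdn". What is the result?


Caesar cipher: shift "wbdn" by 24
  'w' (pos 22) + 24 = pos 20 = 'u'
  'b' (pos 1) + 24 = pos 25 = 'z'
  'd' (pos 3) + 24 = pos 1 = 'b'
  'n' (pos 13) + 24 = pos 11 = 'l'
Result: uzbl

uzbl


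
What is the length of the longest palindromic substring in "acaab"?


Input: "acaab"
Checking substrings for palindromes:
  [0:3] "aca" (len 3) => palindrome
  [2:4] "aa" (len 2) => palindrome
Longest palindromic substring: "aca" with length 3

3


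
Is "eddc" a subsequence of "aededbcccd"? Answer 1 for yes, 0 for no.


Check if "eddc" is a subsequence of "aededbcccd"
Greedy scan:
  Position 0 ('a'): no match needed
  Position 1 ('e'): matches sub[0] = 'e'
  Position 2 ('d'): matches sub[1] = 'd'
  Position 3 ('e'): no match needed
  Position 4 ('d'): matches sub[2] = 'd'
  Position 5 ('b'): no match needed
  Position 6 ('c'): matches sub[3] = 'c'
  Position 7 ('c'): no match needed
  Position 8 ('c'): no match needed
  Position 9 ('d'): no match needed
All 4 characters matched => is a subsequence

1


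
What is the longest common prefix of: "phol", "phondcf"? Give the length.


Words: phol, phondcf
  Position 0: all 'p' => match
  Position 1: all 'h' => match
  Position 2: all 'o' => match
  Position 3: ('l', 'n') => mismatch, stop
LCP = "pho" (length 3)

3


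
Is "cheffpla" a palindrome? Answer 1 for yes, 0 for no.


Input: cheffpla
Reversed: alpffehc
  Compare pos 0 ('c') with pos 7 ('a'): MISMATCH
  Compare pos 1 ('h') with pos 6 ('l'): MISMATCH
  Compare pos 2 ('e') with pos 5 ('p'): MISMATCH
  Compare pos 3 ('f') with pos 4 ('f'): match
Result: not a palindrome

0


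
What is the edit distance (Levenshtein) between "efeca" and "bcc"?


Computing edit distance: "efeca" -> "bcc"
DP table:
           b    c    c
      0    1    2    3
  e   1    1    2    3
  f   2    2    2    3
  e   3    3    3    3
  c   4    4    3    3
  a   5    5    4    4
Edit distance = dp[5][3] = 4

4


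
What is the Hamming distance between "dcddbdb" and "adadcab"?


Comparing "dcddbdb" and "adadcab" position by position:
  Position 0: 'd' vs 'a' => differ
  Position 1: 'c' vs 'd' => differ
  Position 2: 'd' vs 'a' => differ
  Position 3: 'd' vs 'd' => same
  Position 4: 'b' vs 'c' => differ
  Position 5: 'd' vs 'a' => differ
  Position 6: 'b' vs 'b' => same
Total differences (Hamming distance): 5

5


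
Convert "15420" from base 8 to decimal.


Input: "15420" in base 8
Positional expansion:
  Digit '1' (value 1) x 8^4 = 4096
  Digit '5' (value 5) x 8^3 = 2560
  Digit '4' (value 4) x 8^2 = 256
  Digit '2' (value 2) x 8^1 = 16
  Digit '0' (value 0) x 8^0 = 0
Sum = 6928

6928


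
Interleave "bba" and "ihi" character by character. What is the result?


Interleaving "bba" and "ihi":
  Position 0: 'b' from first, 'i' from second => "bi"
  Position 1: 'b' from first, 'h' from second => "bh"
  Position 2: 'a' from first, 'i' from second => "ai"
Result: bibhai

bibhai


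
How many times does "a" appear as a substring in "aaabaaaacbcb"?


Searching for "a" in "aaabaaaacbcb"
Scanning each position:
  Position 0: "a" => MATCH
  Position 1: "a" => MATCH
  Position 2: "a" => MATCH
  Position 3: "b" => no
  Position 4: "a" => MATCH
  Position 5: "a" => MATCH
  Position 6: "a" => MATCH
  Position 7: "a" => MATCH
  Position 8: "c" => no
  Position 9: "b" => no
  Position 10: "c" => no
  Position 11: "b" => no
Total occurrences: 7

7


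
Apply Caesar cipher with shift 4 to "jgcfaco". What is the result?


Caesar cipher: shift "jgcfaco" by 4
  'j' (pos 9) + 4 = pos 13 = 'n'
  'g' (pos 6) + 4 = pos 10 = 'k'
  'c' (pos 2) + 4 = pos 6 = 'g'
  'f' (pos 5) + 4 = pos 9 = 'j'
  'a' (pos 0) + 4 = pos 4 = 'e'
  'c' (pos 2) + 4 = pos 6 = 'g'
  'o' (pos 14) + 4 = pos 18 = 's'
Result: nkgjegs

nkgjegs


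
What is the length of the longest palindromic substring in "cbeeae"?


Input: "cbeeae"
Checking substrings for palindromes:
  [3:6] "eae" (len 3) => palindrome
  [2:4] "ee" (len 2) => palindrome
Longest palindromic substring: "eae" with length 3

3


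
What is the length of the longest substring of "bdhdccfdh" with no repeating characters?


Input: "bdhdccfdh"
Sliding window (track last position of each char):
  Position 0 ('b'): window [0,0] length 1 -- new best
  Position 1 ('d'): window [0,1] length 2 -- new best
  Position 2 ('h'): window [0,2] length 3 -- new best
  Position 3 ('d'): repeat (last at 1), move window start to 2
  Position 3 ('d'): window [2,3] length 2
  Position 4 ('c'): window [2,4] length 3
  Position 5 ('c'): repeat (last at 4), move window start to 5
  Position 5 ('c'): window [5,5] length 1
  Position 6 ('f'): window [5,6] length 2
  Position 7 ('d'): window [5,7] length 3
  Position 8 ('h'): window [5,8] length 4 -- new best
Longest substring with no repeats: "cfdh" with length 4

4


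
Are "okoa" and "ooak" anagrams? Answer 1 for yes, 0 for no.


Strings: "okoa", "ooak"
Sorted first:  akoo
Sorted second: akoo
Sorted forms match => anagrams

1


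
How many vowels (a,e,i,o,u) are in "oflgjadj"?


Input: oflgjadj
Checking each character:
  'o' at position 0: vowel (running total: 1)
  'f' at position 1: consonant
  'l' at position 2: consonant
  'g' at position 3: consonant
  'j' at position 4: consonant
  'a' at position 5: vowel (running total: 2)
  'd' at position 6: consonant
  'j' at position 7: consonant
Total vowels: 2

2


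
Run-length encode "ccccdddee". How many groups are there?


Input: ccccdddee
Scanning for consecutive runs:
  Group 1: 'c' x 4 (positions 0-3)
  Group 2: 'd' x 3 (positions 4-6)
  Group 3: 'e' x 2 (positions 7-8)
Total groups: 3

3


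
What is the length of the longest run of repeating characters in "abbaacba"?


Input: "abbaacba"
Scanning for longest run:
  Position 1 ('b'): new char, reset run to 1
  Position 2 ('b'): continues run of 'b', length=2
  Position 3 ('a'): new char, reset run to 1
  Position 4 ('a'): continues run of 'a', length=2
  Position 5 ('c'): new char, reset run to 1
  Position 6 ('b'): new char, reset run to 1
  Position 7 ('a'): new char, reset run to 1
Longest run: 'b' with length 2

2


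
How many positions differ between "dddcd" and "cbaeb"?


Comparing "dddcd" and "cbaeb" position by position:
  Position 0: 'd' vs 'c' => DIFFER
  Position 1: 'd' vs 'b' => DIFFER
  Position 2: 'd' vs 'a' => DIFFER
  Position 3: 'c' vs 'e' => DIFFER
  Position 4: 'd' vs 'b' => DIFFER
Positions that differ: 5

5


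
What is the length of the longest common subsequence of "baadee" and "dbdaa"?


LCS of "baadee" and "dbdaa"
DP table:
           d    b    d    a    a
      0    0    0    0    0    0
  b   0    0    1    1    1    1
  a   0    0    1    1    2    2
  a   0    0    1    1    2    3
  d   0    1    1    2    2    3
  e   0    1    1    2    2    3
  e   0    1    1    2    2    3
LCS length = dp[6][5] = 3

3


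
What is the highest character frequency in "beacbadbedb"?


Input: beacbadbedb
Character counts:
  'a': 2
  'b': 4
  'c': 1
  'd': 2
  'e': 2
Maximum frequency: 4

4


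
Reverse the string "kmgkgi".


Input: kmgkgi
Reading characters right to left:
  Position 5: 'i'
  Position 4: 'g'
  Position 3: 'k'
  Position 2: 'g'
  Position 1: 'm'
  Position 0: 'k'
Reversed: igkgmk

igkgmk


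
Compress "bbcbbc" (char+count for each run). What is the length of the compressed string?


Input: bbcbbc
Runs:
  'b' x 2 => "b2"
  'c' x 1 => "c1"
  'b' x 2 => "b2"
  'c' x 1 => "c1"
Compressed: "b2c1b2c1"
Compressed length: 8

8


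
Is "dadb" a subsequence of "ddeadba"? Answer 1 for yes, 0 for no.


Check if "dadb" is a subsequence of "ddeadba"
Greedy scan:
  Position 0 ('d'): matches sub[0] = 'd'
  Position 1 ('d'): no match needed
  Position 2 ('e'): no match needed
  Position 3 ('a'): matches sub[1] = 'a'
  Position 4 ('d'): matches sub[2] = 'd'
  Position 5 ('b'): matches sub[3] = 'b'
  Position 6 ('a'): no match needed
All 4 characters matched => is a subsequence

1


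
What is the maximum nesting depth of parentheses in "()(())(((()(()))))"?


Input: "()(())(((()(()))))"
Tracking depth:
  Position 0 '(': depth becomes 1
  Position 1 ')': depth becomes 0
  Position 2 '(': depth becomes 1
  Position 3 '(': depth becomes 2
  Position 4 ')': depth becomes 1
  Position 5 ')': depth becomes 0
  Position 6 '(': depth becomes 1
  Position 7 '(': depth becomes 2
  Position 8 '(': depth becomes 3
  Position 9 '(': depth becomes 4
  Position 10 ')': depth becomes 3
  Position 11 '(': depth becomes 4
  Position 12 '(': depth becomes 5
  Position 13 ')': depth becomes 4
  Position 14 ')': depth becomes 3
  Position 15 ')': depth becomes 2
  Position 16 ')': depth becomes 1
  Position 17 ')': depth becomes 0
Maximum depth reached: 5

5


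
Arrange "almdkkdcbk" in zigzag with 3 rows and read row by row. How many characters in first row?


Zigzag "almdkkdcbk" into 3 rows:
Placing characters:
  'a' => row 0
  'l' => row 1
  'm' => row 2
  'd' => row 1
  'k' => row 0
  'k' => row 1
  'd' => row 2
  'c' => row 1
  'b' => row 0
  'k' => row 1
Rows:
  Row 0: "akb"
  Row 1: "ldkck"
  Row 2: "md"
First row length: 3

3


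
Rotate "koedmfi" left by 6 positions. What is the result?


Input: "koedmfi", rotate left by 6
First 6 characters: "koedmf"
Remaining characters: "i"
Concatenate remaining + first: "i" + "koedmf" = "ikoedmf"

ikoedmf


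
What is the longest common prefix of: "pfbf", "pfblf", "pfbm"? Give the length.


Words: pfbf, pfblf, pfbm
  Position 0: all 'p' => match
  Position 1: all 'f' => match
  Position 2: all 'b' => match
  Position 3: ('f', 'l', 'm') => mismatch, stop
LCP = "pfb" (length 3)

3


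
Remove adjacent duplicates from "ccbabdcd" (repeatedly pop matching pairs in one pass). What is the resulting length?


Input: ccbabdcd
Stack-based adjacent duplicate removal:
  Read 'c': push. Stack: c
  Read 'c': matches stack top 'c' => pop. Stack: (empty)
  Read 'b': push. Stack: b
  Read 'a': push. Stack: ba
  Read 'b': push. Stack: bab
  Read 'd': push. Stack: babd
  Read 'c': push. Stack: babdc
  Read 'd': push. Stack: babdcd
Final stack: "babdcd" (length 6)

6


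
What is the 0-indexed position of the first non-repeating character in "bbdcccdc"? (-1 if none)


Input: bbdcccdc
Character frequencies:
  'b': 2
  'c': 4
  'd': 2
Scanning left to right for freq == 1:
  Position 0 ('b'): freq=2, skip
  Position 1 ('b'): freq=2, skip
  Position 2 ('d'): freq=2, skip
  Position 3 ('c'): freq=4, skip
  Position 4 ('c'): freq=4, skip
  Position 5 ('c'): freq=4, skip
  Position 6 ('d'): freq=2, skip
  Position 7 ('c'): freq=4, skip
  No unique character found => answer = -1

-1


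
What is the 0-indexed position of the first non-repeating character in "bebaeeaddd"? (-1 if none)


Input: bebaeeaddd
Character frequencies:
  'a': 2
  'b': 2
  'd': 3
  'e': 3
Scanning left to right for freq == 1:
  Position 0 ('b'): freq=2, skip
  Position 1 ('e'): freq=3, skip
  Position 2 ('b'): freq=2, skip
  Position 3 ('a'): freq=2, skip
  Position 4 ('e'): freq=3, skip
  Position 5 ('e'): freq=3, skip
  Position 6 ('a'): freq=2, skip
  Position 7 ('d'): freq=3, skip
  Position 8 ('d'): freq=3, skip
  Position 9 ('d'): freq=3, skip
  No unique character found => answer = -1

-1
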